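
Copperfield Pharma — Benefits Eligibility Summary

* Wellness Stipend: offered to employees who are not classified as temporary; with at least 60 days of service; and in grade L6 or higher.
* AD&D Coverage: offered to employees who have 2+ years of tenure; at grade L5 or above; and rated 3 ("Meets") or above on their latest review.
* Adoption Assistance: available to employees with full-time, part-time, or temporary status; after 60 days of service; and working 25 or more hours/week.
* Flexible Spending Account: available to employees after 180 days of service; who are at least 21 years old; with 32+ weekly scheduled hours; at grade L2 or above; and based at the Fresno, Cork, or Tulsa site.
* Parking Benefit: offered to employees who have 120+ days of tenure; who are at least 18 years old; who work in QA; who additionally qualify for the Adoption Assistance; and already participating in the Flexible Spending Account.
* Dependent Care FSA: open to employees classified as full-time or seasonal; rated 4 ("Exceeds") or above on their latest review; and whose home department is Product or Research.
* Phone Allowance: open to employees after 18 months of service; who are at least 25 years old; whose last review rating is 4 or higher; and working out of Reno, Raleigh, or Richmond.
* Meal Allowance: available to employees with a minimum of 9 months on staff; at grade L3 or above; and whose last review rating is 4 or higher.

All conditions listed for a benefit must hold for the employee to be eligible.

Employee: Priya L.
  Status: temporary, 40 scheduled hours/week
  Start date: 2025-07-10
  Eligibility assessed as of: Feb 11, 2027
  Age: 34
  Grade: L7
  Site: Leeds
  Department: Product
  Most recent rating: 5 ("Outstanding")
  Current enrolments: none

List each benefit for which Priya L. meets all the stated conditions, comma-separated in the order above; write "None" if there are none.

Adoption Assistance, Meal Allowance

Service from 2025-07-10 to Feb 11, 2027: 581 days.
Wellness Stipend — status temporary ✗ (excluded) → not eligible.
AD&D Coverage — service 581 days < 2 years (≈730 days) ✗ → not eligible.
Adoption Assistance — status temporary ✓; service 581 days ≥ 60 days ✓; 40 hrs/wk ≥ 25 ✓ → eligible.
Flexible Spending Account — service 581 days ≥ 180 days ✓; age 34 ≥ 21 ✓; 40 hrs/wk ≥ 32 ✓; grade L7 ≥ L2 ✓; site Leeds ✗ (not Fresno, Cork, or Tulsa) → not eligible.
Parking Benefit — service 581 days ≥ 120 days ✓; age 34 ≥ 18 ✓; dept Product ✗ → not eligible.
Dependent Care FSA — status temporary ✗ (requires full-time or seasonal) → not eligible.
Phone Allowance — service 581 days ≥ 18 months (≈540 days) ✓; age 34 ≥ 25 ✓; rating 5 ≥ 4 ✓; site Leeds ✗ (not Reno, Raleigh, or Richmond) → not eligible.
Meal Allowance — service 581 days ≥ 9 months (≈270 days) ✓; grade L7 ≥ L3 ✓; rating 5 ≥ 4 ✓ → eligible.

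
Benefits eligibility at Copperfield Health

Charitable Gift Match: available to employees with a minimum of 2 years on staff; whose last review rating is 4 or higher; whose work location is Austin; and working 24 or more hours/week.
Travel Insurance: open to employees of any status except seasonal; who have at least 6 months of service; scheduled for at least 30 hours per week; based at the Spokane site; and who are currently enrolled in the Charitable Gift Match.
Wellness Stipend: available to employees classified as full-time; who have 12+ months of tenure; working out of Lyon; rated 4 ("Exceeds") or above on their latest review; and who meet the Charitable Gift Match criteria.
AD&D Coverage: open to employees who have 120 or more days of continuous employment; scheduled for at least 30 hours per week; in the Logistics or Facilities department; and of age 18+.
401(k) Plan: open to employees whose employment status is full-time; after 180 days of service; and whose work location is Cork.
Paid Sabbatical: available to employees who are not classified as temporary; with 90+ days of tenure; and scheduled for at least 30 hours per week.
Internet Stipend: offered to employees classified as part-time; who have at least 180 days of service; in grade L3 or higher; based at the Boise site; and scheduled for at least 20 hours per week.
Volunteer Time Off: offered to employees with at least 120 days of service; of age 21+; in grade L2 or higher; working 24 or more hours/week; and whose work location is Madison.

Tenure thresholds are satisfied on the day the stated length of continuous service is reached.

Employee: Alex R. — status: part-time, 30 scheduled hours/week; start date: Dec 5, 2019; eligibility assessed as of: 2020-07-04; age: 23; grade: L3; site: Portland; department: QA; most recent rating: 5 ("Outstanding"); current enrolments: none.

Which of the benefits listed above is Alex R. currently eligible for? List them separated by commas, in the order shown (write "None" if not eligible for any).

Paid Sabbatical

Service from Dec 5, 2019 to 2020-07-04: 212 days.
Charitable Gift Match — service 212 days < 2 years (≈730 days) ✗ → not eligible.
Travel Insurance — status part-time ✓ (not excluded); service 212 days ≥ 6 months (≈180 days) ✓; 30 hrs/wk ≥ 30 ✓; site Portland ✗ (not Spokane) → not eligible.
Wellness Stipend — status part-time ✗ (requires full-time) → not eligible.
AD&D Coverage — service 212 days ≥ 120 days ✓; 30 hrs/wk ≥ 30 ✓; dept QA ✗ → not eligible.
401(k) Plan — status part-time ✗ (requires full-time) → not eligible.
Paid Sabbatical — status part-time ✓ (not excluded); service 212 days ≥ 90 days ✓; 30 hrs/wk ≥ 30 ✓ → eligible.
Internet Stipend — status part-time ✓; service 212 days ≥ 180 days ✓; grade L3 ≥ L3 ✓; site Portland ✗ (not Boise) → not eligible.
Volunteer Time Off — service 212 days ≥ 120 days ✓; age 23 ≥ 21 ✓; grade L3 ≥ L2 ✓; 30 hrs/wk ≥ 24 ✓; site Portland ✗ (not Madison) → not eligible.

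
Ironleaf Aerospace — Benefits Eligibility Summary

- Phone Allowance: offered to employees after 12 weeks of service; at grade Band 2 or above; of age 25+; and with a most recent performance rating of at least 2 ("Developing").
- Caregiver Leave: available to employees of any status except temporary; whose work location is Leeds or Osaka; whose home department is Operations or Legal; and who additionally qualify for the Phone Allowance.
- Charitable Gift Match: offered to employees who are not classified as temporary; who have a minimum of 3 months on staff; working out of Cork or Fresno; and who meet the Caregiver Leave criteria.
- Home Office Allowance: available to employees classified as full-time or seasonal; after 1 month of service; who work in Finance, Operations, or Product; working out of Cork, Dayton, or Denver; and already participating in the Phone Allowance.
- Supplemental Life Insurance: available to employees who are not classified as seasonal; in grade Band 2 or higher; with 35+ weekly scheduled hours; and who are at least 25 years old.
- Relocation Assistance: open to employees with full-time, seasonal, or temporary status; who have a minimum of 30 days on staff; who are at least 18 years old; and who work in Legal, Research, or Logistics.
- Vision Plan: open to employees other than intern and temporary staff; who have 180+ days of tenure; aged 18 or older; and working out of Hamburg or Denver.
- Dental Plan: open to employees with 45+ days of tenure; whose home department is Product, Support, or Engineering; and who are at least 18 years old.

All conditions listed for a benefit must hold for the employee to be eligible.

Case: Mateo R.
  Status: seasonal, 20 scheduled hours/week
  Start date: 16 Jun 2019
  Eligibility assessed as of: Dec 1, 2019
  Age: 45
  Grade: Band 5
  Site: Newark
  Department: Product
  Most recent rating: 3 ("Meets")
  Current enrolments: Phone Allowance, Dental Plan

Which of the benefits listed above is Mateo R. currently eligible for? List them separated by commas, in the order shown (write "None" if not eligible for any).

Phone Allowance, Dental Plan

Service from 16 Jun 2019 to Dec 1, 2019: 168 days.
Phone Allowance — service 168 days ≥ 12 weeks (≈84 days) ✓; grade Band 5 ≥ Band 2 ✓; age 45 ≥ 25 ✓; rating 3 ≥ 2 ✓ → eligible.
Caregiver Leave — status seasonal ✓ (not excluded); site Newark ✗ (not Leeds or Osaka) → not eligible.
Charitable Gift Match — status seasonal ✓ (not excluded); service 168 days ≥ 3 months (≈90 days) ✓; site Newark ✗ (not Cork or Fresno) → not eligible.
Home Office Allowance — status seasonal ✓; service 168 days ≥ 1 month (≈30 days) ✓; dept Product ✓; site Newark ✗ (not Cork, Dayton, or Denver) → not eligible.
Supplemental Life Insurance — status seasonal ✗ (excluded) → not eligible.
Relocation Assistance — status seasonal ✓; service 168 days ≥ 30 days ✓; age 45 ≥ 18 ✓; dept Product ✗ → not eligible.
Vision Plan — status seasonal ✓ (not excluded); service 168 days < 180 days ✗ → not eligible.
Dental Plan — service 168 days ≥ 45 days ✓; dept Product ✓; age 45 ≥ 18 ✓ → eligible.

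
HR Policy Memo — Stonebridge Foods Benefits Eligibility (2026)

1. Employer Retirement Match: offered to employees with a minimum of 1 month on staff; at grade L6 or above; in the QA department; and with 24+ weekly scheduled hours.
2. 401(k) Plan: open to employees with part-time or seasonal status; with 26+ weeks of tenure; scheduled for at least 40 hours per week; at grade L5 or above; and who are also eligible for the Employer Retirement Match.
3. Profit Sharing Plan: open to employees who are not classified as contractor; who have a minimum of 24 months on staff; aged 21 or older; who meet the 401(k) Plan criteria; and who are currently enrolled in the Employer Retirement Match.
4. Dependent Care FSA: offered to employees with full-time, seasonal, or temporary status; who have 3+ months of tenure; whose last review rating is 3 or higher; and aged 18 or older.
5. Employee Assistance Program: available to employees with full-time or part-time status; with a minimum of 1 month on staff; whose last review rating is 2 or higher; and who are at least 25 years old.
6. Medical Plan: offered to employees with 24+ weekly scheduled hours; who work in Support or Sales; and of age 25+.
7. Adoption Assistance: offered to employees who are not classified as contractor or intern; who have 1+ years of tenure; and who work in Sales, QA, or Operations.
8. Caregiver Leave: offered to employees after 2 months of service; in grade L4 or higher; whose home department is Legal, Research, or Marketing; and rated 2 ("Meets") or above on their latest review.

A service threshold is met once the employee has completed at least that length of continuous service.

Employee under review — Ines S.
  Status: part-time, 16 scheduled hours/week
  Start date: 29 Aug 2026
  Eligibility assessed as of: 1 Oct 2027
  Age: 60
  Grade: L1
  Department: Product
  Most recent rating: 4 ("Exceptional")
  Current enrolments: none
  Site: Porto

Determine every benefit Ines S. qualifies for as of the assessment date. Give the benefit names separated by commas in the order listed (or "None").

Employee Assistance Program

Service from 29 Aug 2026 to 1 Oct 2027: 398 days.
Employer Retirement Match — service 398 days ≥ 1 month (≈30 days) ✓; grade L1 < L6 ✗ → not eligible.
401(k) Plan — status part-time ✓; service 398 days ≥ 26 weeks (≈182 days) ✓; 16 hrs/wk < 40 ✗ → not eligible.
Profit Sharing Plan — status part-time ✓ (not excluded); service 398 days < 24 months (≈720 days) ✗ → not eligible.
Dependent Care FSA — status part-time ✗ (requires full-time, seasonal, or temporary) → not eligible.
Employee Assistance Program — status part-time ✓; service 398 days ≥ 1 month (≈30 days) ✓; rating 4 ≥ 2 ✓; age 60 ≥ 25 ✓ → eligible.
Medical Plan — 16 hrs/wk < 24 ✗ → not eligible.
Adoption Assistance — status part-time ✓ (not excluded); service 398 days ≥ 1 year (≈365 days) ✓; dept Product ✗ → not eligible.
Caregiver Leave — service 398 days ≥ 2 months (≈60 days) ✓; grade L1 < L4 ✗ → not eligible.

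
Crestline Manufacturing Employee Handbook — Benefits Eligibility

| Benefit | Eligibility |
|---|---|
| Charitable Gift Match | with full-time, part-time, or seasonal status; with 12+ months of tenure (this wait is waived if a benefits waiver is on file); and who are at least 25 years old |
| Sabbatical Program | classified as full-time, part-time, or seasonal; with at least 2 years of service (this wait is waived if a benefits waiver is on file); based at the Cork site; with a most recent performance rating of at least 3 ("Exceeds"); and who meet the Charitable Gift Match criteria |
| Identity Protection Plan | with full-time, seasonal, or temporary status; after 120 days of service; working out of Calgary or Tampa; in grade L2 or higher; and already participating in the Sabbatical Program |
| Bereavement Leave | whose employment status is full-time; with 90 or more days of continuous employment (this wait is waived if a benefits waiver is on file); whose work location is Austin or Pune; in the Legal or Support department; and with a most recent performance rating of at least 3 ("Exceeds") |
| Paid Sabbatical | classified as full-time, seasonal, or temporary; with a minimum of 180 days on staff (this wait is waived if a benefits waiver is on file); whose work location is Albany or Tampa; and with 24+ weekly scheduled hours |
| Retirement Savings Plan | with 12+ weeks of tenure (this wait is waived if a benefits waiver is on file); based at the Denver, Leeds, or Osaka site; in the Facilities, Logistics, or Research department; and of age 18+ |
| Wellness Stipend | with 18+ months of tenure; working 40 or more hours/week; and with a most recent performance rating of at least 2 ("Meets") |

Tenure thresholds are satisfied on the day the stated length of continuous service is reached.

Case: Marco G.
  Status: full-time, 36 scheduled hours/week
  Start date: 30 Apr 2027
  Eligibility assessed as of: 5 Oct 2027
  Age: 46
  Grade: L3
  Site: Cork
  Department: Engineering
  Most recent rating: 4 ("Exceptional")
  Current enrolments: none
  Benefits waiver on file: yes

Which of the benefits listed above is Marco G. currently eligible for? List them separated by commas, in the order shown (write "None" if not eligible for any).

Charitable Gift Match, Sabbatical Program

Service from 30 Apr 2027 to 5 Oct 2027: 158 days.
Charitable Gift Match — status full-time ✓; benefits waiver on file ✓; age 46 ≥ 25 ✓ → eligible.
Sabbatical Program — status full-time ✓; benefits waiver on file ✓; site Cork ✓; rating 4 ≥ 3 ✓; eligible for Charitable Gift Match ✓ → eligible.
Identity Protection Plan — status full-time ✓; service 158 days ≥ 120 days ✓; site Cork ✗ (not Calgary or Tampa) → not eligible.
Bereavement Leave — status full-time ✓; benefits waiver on file ✓; site Cork ✗ (not Austin or Pune) → not eligible.
Paid Sabbatical — status full-time ✓; benefits waiver on file ✓; site Cork ✗ (not Albany or Tampa) → not eligible.
Retirement Savings Plan — benefits waiver on file ✓; site Cork ✗ (not Denver, Leeds, or Osaka) → not eligible.
Wellness Stipend — service 158 days < 18 months (≈540 days) ✗ → not eligible.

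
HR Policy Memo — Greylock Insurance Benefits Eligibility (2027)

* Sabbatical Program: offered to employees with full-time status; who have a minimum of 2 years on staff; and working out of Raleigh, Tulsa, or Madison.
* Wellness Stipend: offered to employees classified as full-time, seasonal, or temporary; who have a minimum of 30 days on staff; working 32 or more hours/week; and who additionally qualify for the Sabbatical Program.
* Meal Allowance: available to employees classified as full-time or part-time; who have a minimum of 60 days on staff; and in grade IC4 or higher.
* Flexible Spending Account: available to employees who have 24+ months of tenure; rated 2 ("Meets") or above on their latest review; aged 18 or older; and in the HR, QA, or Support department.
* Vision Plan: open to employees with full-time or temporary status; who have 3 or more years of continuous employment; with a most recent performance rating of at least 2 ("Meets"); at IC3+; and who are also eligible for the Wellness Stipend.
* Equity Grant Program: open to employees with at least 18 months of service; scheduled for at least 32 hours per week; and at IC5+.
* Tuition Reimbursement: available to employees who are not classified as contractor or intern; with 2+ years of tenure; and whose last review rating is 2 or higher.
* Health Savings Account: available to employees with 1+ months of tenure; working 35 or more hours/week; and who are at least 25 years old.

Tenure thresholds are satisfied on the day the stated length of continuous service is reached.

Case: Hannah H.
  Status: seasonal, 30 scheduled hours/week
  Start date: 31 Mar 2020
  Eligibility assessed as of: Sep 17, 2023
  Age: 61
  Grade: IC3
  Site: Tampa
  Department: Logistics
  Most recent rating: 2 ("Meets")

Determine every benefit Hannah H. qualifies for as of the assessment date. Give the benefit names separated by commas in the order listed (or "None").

Tuition Reimbursement

Service from 31 Mar 2020 to Sep 17, 2023: 1265 days.
Sabbatical Program — status seasonal ✗ (requires full-time) → not eligible.
Wellness Stipend — status seasonal ✓; service 1265 days ≥ 30 days ✓; 30 hrs/wk < 32 ✗ → not eligible.
Meal Allowance — status seasonal ✗ (requires full-time or part-time) → not eligible.
Flexible Spending Account — service 1265 days ≥ 24 months (≈720 days) ✓; rating 2 ≥ 2 ✓; age 61 ≥ 18 ✓; dept Logistics ✗ → not eligible.
Vision Plan — status seasonal ✗ (requires full-time or temporary) → not eligible.
Equity Grant Program — service 1265 days ≥ 18 months (≈540 days) ✓; 30 hrs/wk < 32 ✗ → not eligible.
Tuition Reimbursement — status seasonal ✓ (not excluded); service 1265 days ≥ 2 years (≈730 days) ✓; rating 2 ≥ 2 ✓ → eligible.
Health Savings Account — service 1265 days ≥ 1 month (≈30 days) ✓; 30 hrs/wk < 35 ✗ → not eligible.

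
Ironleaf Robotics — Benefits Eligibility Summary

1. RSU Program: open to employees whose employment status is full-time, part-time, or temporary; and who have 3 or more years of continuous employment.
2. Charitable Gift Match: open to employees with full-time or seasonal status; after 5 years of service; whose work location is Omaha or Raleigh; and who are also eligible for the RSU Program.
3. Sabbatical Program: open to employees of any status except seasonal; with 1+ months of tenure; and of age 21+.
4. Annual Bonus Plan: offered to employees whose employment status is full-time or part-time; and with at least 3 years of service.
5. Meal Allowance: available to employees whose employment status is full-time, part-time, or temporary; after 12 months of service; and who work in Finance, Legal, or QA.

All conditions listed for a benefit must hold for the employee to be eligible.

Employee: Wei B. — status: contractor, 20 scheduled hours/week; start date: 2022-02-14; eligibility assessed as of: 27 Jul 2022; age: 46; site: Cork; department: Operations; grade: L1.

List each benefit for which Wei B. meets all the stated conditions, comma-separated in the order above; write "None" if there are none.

Service from 2022-02-14 to 27 Jul 2022: 163 days.
RSU Program — status contractor ✗ (requires full-time, part-time, or temporary) → not eligible.
Charitable Gift Match — status contractor ✗ (requires full-time or seasonal) → not eligible.
Sabbatical Program — status contractor ✓ (not excluded); service 163 days ≥ 1 month (≈30 days) ✓; age 46 ≥ 21 ✓ → eligible.
Annual Bonus Plan — status contractor ✗ (requires full-time or part-time) → not eligible.
Meal Allowance — status contractor ✗ (requires full-time, part-time, or temporary) → not eligible.

Sabbatical Program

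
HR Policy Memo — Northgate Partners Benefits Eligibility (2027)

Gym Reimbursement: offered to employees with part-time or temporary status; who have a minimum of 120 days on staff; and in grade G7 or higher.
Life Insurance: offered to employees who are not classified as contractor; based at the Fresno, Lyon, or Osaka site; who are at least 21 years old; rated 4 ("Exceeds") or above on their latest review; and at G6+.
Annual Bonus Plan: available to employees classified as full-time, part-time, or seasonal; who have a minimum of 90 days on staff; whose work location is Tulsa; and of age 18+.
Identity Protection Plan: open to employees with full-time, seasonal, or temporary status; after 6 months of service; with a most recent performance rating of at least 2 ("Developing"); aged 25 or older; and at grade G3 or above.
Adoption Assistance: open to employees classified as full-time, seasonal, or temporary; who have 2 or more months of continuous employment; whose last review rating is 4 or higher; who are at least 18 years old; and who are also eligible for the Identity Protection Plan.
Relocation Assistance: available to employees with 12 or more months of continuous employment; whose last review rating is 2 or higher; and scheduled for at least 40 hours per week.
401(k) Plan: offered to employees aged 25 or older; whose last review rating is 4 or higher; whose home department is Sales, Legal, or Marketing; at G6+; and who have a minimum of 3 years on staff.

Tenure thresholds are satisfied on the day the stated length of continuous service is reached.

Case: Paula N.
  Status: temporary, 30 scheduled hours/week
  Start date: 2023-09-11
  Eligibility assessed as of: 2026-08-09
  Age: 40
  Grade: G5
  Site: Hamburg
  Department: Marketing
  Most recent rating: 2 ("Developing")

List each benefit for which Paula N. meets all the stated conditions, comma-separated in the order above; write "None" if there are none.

Service from 2023-09-11 to 2026-08-09: 1063 days.
Gym Reimbursement — status temporary ✓; service 1063 days ≥ 120 days ✓; grade G5 < G7 ✗ → not eligible.
Life Insurance — status temporary ✓ (not excluded); site Hamburg ✗ (not Fresno, Lyon, or Osaka) → not eligible.
Annual Bonus Plan — status temporary ✗ (requires full-time, part-time, or seasonal) → not eligible.
Identity Protection Plan — status temporary ✓; service 1063 days ≥ 6 months (≈180 days) ✓; rating 2 ≥ 2 ✓; age 40 ≥ 25 ✓; grade G5 ≥ G3 ✓ → eligible.
Adoption Assistance — status temporary ✓; service 1063 days ≥ 2 months (≈60 days) ✓; rating 2 < 4 ✗ → not eligible.
Relocation Assistance — service 1063 days ≥ 12 months (≈360 days) ✓; rating 2 ≥ 2 ✓; 30 hrs/wk < 40 ✗ → not eligible.
401(k) Plan — age 40 ≥ 25 ✓; rating 2 < 4 ✗ → not eligible.

Identity Protection Plan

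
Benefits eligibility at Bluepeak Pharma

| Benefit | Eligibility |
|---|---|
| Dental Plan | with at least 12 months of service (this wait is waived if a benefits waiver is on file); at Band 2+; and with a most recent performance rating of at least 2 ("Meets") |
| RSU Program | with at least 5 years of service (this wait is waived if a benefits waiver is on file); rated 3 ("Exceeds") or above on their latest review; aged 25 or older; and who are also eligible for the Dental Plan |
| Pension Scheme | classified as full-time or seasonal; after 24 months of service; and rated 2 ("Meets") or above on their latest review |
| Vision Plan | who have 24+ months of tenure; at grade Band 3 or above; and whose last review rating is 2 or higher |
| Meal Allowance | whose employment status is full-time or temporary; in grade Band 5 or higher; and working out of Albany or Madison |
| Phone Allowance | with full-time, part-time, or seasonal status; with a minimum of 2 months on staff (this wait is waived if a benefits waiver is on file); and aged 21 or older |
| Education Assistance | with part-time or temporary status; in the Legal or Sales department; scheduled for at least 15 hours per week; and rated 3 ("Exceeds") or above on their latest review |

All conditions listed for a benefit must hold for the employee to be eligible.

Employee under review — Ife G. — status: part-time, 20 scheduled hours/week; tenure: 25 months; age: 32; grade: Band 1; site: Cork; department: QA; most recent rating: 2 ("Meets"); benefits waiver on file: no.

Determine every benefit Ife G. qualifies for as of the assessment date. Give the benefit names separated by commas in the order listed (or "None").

Dental Plan — no waiver, service 25 months ≥ 12 months ✓; grade Band 1 < Band 2 ✗ → not eligible.
RSU Program — no waiver, service 25 months < 5 years (≈1825 days) ✗ → not eligible.
Pension Scheme — status part-time ✗ (requires full-time or seasonal) → not eligible.
Vision Plan — service 25 months ≥ 24 months ✓; grade Band 1 < Band 3 ✗ → not eligible.
Meal Allowance — status part-time ✗ (requires full-time or temporary) → not eligible.
Phone Allowance — status part-time ✓; no waiver, service 25 months ≥ 2 months ✓; age 32 ≥ 21 ✓ → eligible.
Education Assistance — status part-time ✓; dept QA ✗ → not eligible.

Phone Allowance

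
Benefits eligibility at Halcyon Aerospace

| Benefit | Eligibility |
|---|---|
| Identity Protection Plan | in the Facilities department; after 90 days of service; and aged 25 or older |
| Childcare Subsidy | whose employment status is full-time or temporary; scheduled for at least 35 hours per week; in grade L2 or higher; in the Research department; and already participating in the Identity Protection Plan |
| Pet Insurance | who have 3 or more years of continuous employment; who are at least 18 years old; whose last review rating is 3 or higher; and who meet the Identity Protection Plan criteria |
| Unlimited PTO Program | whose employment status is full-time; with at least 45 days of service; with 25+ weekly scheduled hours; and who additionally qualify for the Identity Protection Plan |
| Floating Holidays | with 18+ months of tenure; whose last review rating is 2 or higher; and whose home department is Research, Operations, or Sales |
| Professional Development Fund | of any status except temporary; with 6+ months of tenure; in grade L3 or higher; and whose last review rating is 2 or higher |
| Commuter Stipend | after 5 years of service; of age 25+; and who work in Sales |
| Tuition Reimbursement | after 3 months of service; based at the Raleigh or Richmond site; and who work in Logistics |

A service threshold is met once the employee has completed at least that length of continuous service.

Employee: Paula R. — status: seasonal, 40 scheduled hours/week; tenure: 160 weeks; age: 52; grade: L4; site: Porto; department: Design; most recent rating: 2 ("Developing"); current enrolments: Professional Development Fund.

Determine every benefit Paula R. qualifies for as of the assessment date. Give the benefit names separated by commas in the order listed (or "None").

Professional Development Fund

Identity Protection Plan — dept Design ✗ → not eligible.
Childcare Subsidy — status seasonal ✗ (requires full-time or temporary) → not eligible.
Pet Insurance — service 160 weeks ≥ 3 years (≈1095 days) ✓; age 52 ≥ 18 ✓; rating 2 < 3 ✗ → not eligible.
Unlimited PTO Program — status seasonal ✗ (requires full-time) → not eligible.
Floating Holidays — service 160 weeks ≥ 18 months (≈540 days) ✓; rating 2 ≥ 2 ✓; dept Design ✗ → not eligible.
Professional Development Fund — status seasonal ✓ (not excluded); service 160 weeks ≥ 6 months (≈180 days) ✓; grade L4 ≥ L3 ✓; rating 2 ≥ 2 ✓ → eligible.
Commuter Stipend — service 160 weeks < 5 years (≈1825 days) ✗ → not eligible.
Tuition Reimbursement — service 160 weeks ≥ 3 months (≈90 days) ✓; site Porto ✗ (not Raleigh or Richmond) → not eligible.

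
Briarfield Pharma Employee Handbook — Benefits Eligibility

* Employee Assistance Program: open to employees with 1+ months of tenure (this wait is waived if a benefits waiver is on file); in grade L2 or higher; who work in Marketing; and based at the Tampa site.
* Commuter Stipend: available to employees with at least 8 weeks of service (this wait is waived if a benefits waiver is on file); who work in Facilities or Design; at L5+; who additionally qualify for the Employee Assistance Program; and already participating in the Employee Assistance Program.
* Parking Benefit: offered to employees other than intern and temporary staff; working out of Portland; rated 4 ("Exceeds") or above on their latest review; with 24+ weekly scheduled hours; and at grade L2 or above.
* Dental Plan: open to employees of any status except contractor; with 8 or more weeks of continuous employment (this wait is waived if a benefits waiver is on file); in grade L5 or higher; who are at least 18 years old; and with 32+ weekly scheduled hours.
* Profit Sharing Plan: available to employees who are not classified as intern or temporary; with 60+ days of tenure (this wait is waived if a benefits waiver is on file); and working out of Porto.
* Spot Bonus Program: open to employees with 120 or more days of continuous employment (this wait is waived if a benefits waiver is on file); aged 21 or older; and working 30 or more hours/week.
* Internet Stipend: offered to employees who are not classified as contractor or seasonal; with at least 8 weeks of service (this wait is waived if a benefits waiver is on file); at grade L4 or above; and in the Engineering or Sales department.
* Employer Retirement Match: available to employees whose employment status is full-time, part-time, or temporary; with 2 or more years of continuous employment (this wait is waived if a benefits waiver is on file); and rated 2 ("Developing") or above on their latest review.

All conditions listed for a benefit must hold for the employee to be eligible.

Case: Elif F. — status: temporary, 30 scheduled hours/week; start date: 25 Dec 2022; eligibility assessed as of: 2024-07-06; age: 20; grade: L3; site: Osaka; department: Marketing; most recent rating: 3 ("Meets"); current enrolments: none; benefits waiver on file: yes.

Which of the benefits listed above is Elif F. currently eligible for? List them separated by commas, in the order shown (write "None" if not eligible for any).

Service from 25 Dec 2022 to 2024-07-06: 559 days.
Employee Assistance Program — benefits waiver on file ✓; grade L3 ≥ L2 ✓; dept Marketing ✓; site Osaka ✗ (not Tampa) → not eligible.
Commuter Stipend — benefits waiver on file ✓; dept Marketing ✗ → not eligible.
Parking Benefit — status temporary ✗ (excluded) → not eligible.
Dental Plan — status temporary ✓ (not excluded); benefits waiver on file ✓; grade L3 < L5 ✗ → not eligible.
Profit Sharing Plan — status temporary ✗ (excluded) → not eligible.
Spot Bonus Program — benefits waiver on file ✓; age 20 < 21 ✗ → not eligible.
Internet Stipend — status temporary ✓ (not excluded); benefits waiver on file ✓; grade L3 < L4 ✗ → not eligible.
Employer Retirement Match — status temporary ✓; benefits waiver on file ✓; rating 3 ≥ 2 ✓ → eligible.

Employer Retirement Match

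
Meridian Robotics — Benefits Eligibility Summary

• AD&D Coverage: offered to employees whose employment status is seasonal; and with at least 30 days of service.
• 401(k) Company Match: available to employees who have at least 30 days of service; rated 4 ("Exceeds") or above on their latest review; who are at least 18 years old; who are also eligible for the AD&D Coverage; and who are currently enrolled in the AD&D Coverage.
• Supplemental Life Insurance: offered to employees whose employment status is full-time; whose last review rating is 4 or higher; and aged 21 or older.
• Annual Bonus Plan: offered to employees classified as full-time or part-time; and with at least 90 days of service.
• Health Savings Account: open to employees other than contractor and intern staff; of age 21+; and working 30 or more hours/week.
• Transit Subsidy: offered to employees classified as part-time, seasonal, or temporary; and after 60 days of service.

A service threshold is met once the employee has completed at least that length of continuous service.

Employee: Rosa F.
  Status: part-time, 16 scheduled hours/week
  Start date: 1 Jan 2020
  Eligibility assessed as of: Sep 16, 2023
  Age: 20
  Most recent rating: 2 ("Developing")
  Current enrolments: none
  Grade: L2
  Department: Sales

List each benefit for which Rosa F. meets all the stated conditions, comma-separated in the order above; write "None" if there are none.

Annual Bonus Plan, Transit Subsidy

Service from 1 Jan 2020 to Sep 16, 2023: 1354 days.
AD&D Coverage — status part-time ✗ (requires seasonal) → not eligible.
401(k) Company Match — service 1354 days ≥ 30 days ✓; rating 2 < 4 ✗ → not eligible.
Supplemental Life Insurance — status part-time ✗ (requires full-time) → not eligible.
Annual Bonus Plan — status part-time ✓; service 1354 days ≥ 90 days ✓ → eligible.
Health Savings Account — status part-time ✓ (not excluded); age 20 < 21 ✗ → not eligible.
Transit Subsidy — status part-time ✓; service 1354 days ≥ 60 days ✓ → eligible.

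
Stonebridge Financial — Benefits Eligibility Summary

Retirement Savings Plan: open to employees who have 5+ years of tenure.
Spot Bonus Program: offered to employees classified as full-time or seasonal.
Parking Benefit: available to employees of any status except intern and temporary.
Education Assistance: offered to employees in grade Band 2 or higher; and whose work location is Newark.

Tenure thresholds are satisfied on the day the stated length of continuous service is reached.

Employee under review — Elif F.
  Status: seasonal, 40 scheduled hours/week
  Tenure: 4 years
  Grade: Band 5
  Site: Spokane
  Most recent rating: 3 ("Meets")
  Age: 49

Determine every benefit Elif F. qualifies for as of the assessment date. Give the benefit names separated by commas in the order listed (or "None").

Spot Bonus Program, Parking Benefit

Retirement Savings Plan — service 4 years < 5 years ✗ → not eligible.
Spot Bonus Program — status seasonal ✓ → eligible.
Parking Benefit — status seasonal ✓ (not excluded) → eligible.
Education Assistance — grade Band 5 ≥ Band 2 ✓; site Spokane ✗ (not Newark) → not eligible.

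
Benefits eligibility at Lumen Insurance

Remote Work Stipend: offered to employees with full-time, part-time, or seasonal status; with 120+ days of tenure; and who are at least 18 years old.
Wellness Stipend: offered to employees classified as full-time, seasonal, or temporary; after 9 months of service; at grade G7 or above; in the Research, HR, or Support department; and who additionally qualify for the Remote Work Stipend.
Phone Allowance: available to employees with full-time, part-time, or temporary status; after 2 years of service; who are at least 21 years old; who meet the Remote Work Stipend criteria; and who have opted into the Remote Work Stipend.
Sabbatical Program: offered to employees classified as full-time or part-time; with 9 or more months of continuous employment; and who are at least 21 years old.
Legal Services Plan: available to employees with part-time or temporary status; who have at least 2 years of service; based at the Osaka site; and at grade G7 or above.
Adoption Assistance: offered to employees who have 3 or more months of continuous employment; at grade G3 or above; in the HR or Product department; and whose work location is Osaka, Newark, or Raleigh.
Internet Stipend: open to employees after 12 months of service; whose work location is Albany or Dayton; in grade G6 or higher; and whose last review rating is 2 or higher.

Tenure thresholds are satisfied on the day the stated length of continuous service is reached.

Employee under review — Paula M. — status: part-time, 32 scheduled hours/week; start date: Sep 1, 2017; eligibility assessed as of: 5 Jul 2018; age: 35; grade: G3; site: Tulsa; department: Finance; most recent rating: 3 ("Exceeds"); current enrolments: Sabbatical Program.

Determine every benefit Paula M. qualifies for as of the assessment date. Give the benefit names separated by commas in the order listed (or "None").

Service from Sep 1, 2017 to 5 Jul 2018: 307 days.
Remote Work Stipend — status part-time ✓; service 307 days ≥ 120 days ✓; age 35 ≥ 18 ✓ → eligible.
Wellness Stipend — status part-time ✗ (requires full-time, seasonal, or temporary) → not eligible.
Phone Allowance — status part-time ✓; service 307 days < 2 years (≈730 days) ✗ → not eligible.
Sabbatical Program — status part-time ✓; service 307 days ≥ 9 months (≈270 days) ✓; age 35 ≥ 21 ✓ → eligible.
Legal Services Plan — status part-time ✓; service 307 days < 2 years (≈730 days) ✗ → not eligible.
Adoption Assistance — service 307 days ≥ 3 months (≈90 days) ✓; grade G3 ≥ G3 ✓; dept Finance ✗ → not eligible.
Internet Stipend — service 307 days < 12 months (≈360 days) ✗ → not eligible.

Remote Work Stipend, Sabbatical Program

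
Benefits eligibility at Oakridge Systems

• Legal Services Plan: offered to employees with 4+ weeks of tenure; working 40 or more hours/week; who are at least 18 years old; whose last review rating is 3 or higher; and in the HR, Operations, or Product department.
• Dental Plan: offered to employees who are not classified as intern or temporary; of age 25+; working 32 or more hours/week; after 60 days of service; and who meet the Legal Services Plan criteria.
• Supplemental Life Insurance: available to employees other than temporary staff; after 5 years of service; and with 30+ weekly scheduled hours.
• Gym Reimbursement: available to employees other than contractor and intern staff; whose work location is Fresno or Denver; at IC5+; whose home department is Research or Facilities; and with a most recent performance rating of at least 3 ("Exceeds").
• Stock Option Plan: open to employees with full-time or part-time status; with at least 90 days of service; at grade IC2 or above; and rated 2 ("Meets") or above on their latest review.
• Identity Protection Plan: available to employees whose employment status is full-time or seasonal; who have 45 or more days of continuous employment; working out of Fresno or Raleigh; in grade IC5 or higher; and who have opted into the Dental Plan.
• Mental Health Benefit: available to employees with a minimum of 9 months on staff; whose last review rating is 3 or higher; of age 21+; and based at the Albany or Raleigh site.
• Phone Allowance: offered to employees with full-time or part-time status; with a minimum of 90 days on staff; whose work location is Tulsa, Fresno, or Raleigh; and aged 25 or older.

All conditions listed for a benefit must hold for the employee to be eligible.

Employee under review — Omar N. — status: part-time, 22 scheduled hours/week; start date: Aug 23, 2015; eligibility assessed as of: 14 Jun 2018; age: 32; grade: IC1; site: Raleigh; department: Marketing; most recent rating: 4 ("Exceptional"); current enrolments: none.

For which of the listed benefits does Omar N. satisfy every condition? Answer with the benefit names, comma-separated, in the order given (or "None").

Service from Aug 23, 2015 to 14 Jun 2018: 1026 days.
Legal Services Plan — service 1026 days ≥ 4 weeks (≈28 days) ✓; 22 hrs/wk < 40 ✗ → not eligible.
Dental Plan — status part-time ✓ (not excluded); age 32 ≥ 25 ✓; 22 hrs/wk < 32 ✗ → not eligible.
Supplemental Life Insurance — status part-time ✓ (not excluded); service 1026 days < 5 years (≈1825 days) ✗ → not eligible.
Gym Reimbursement — status part-time ✓ (not excluded); site Raleigh ✗ (not Fresno or Denver) → not eligible.
Stock Option Plan — status part-time ✓; service 1026 days ≥ 90 days ✓; grade IC1 < IC2 ✗ → not eligible.
Identity Protection Plan — status part-time ✗ (requires full-time or seasonal) → not eligible.
Mental Health Benefit — service 1026 days ≥ 9 months (≈270 days) ✓; rating 4 ≥ 3 ✓; age 32 ≥ 21 ✓; site Raleigh ✓ → eligible.
Phone Allowance — status part-time ✓; service 1026 days ≥ 90 days ✓; site Raleigh ✓; age 32 ≥ 25 ✓ → eligible.

Mental Health Benefit, Phone Allowance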